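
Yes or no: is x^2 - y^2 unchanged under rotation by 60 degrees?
No

Applying rotation by 60 degrees: x' = x*cos(60 degrees) - y*sin(60 degrees) = x/2 - sqrt(3)y/2, y' = x*sin(60 degrees) + y*cos(60 degrees) = sqrt(3)x/2 + y/2

Substituting into x^2 - y^2:
(x/2 - sqrt(3)y/2)^2 - (sqrt(3)x/2 + y/2)^2
= -x^2/2 - sqrt(3)xy + y^2/2

This differs from the original expression x^2 - y^2, so it is NOT invariant.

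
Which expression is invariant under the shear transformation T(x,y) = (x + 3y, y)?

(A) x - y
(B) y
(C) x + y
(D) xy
B

Under the shear T(x,y) = (x + 3y, y):
Substitute the transformed coordinates into each option and compare with the original:
(A) x - y  ->  (x + 3y) - (y) = x + 2y   [differs from x - y: not invariant]
(B) y  ->  (y) = y   [equals y: invariant]
(C) x + y  ->  (x + 3y) + (y) = x + 4y   [differs from x + y: not invariant]
(D) xy  ->  (x + 3y)(y) = xy + 3y^2   [differs from xy: not invariant]

Only option (B), y, is unchanged by the transformation.
A horizontal shear moves points parallel to the x-axis, so the y-coordinate (and any function of y alone) is unchanged.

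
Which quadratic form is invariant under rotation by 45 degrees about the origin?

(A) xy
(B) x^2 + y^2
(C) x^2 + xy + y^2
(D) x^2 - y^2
B

Rotation by 45 degrees sends (x, y) to (sqrt(2)x/2 - sqrt(2)y/2, sqrt(2)x/2 + sqrt(2)y/2).
Substitute the transformed coordinates into each option and compare with the original:
(A) xy  ->  (sqrt(2)x/2 - sqrt(2)y/2)(sqrt(2)x/2 + sqrt(2)y/2) = x^2/2 - y^2/2   [differs from xy: not invariant]
(B) x^2 + y^2  ->  (sqrt(2)x/2 - sqrt(2)y/2)^2 + (sqrt(2)x/2 + sqrt(2)y/2)^2 = x^2 + y^2   [equals x^2 + y^2: invariant]
(C) x^2 + xy + y^2  ->  (sqrt(2)x/2 - sqrt(2)y/2)^2 + (sqrt(2)x/2 - sqrt(2)y/2)(sqrt(2)x/2 + sqrt(2)y/2) + (sqrt(2)x/2 + sqrt(2)y/2)^2 = 3x^2/2 + y^2/2   [differs from x^2 + xy + y^2: not invariant]
(D) x^2 - y^2  ->  (sqrt(2)x/2 - sqrt(2)y/2)^2 - (sqrt(2)x/2 + sqrt(2)y/2)^2 = -2xy   [differs from x^2 - y^2: not invariant]

Only option (B), x^2 + y^2, is unchanged by the transformation.
x^2 + y^2 is the squared distance from the origin, which rotations preserve.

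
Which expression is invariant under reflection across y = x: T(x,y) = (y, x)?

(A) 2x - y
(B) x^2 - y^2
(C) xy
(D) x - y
C

The map is reflection across y = x: T(x,y) = (y, x).
Substitute the transformed coordinates into each option and compare with the original:
(A) 2x - y  ->  2(y) - (x) = -x + 2y   [differs from 2x - y: not invariant]
(B) x^2 - y^2  ->  (y)^2 - (x)^2 = -x^2 + y^2   [differs from x^2 - y^2: not invariant]
(C) xy  ->  (y)(x) = xy   [equals xy: invariant]
(D) x - y  ->  (y) - (x) = -x + y   [differs from x - y: not invariant]

Only option (C), xy, is unchanged by the transformation.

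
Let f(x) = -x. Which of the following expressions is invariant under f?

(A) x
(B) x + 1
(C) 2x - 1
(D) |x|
D

For f(x) = -x:
Applying f replaces x by -x. Since |-x| = |x|, the absolute value is unchanged by f, whereas x -> -x, 2x - 1 -> -2x - 1 and x + 1 -> -x + 1 all change.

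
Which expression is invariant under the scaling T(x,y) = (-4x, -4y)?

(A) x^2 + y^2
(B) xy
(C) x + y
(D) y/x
D

Under the uniform scaling T(x,y) = (-4x, -4y):
Substitute the transformed coordinates into each option and compare with the original:
(A) x^2 + y^2  ->  (-4x)^2 + (-4y)^2 = 16x^2 + 16y^2   [differs from x^2 + y^2: not invariant]
(B) xy  ->  (-4x)(-4y) = 16xy   [differs from xy: not invariant]
(C) x + y  ->  (-4x) + (-4y) = -4x - 4y   [differs from x + y: not invariant]
(D) y/x  ->  (-4y)/(-4x) = y/x   [equals y/x: invariant]

Only option (D), y/x, is unchanged by the transformation.
The common factor -4 cancels in a ratio of coordinates, while sums, products and sums of squares pick up factors of -4 or 16.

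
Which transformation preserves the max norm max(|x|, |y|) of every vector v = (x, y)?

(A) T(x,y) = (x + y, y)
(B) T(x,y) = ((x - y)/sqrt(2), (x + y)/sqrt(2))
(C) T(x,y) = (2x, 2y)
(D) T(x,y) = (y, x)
D

A transformation preserves a norm if ||T(v)|| = ||v|| for every v; a single vector where the norm changes rules an option out.

(A) T(x,y) = (x + y, y): v = (1, 1) has norm max(|1|, |1|) = 1, but T(v) = (2, 1) has norm 2 -- not preserved.
(B) T(x,y) = ((x - y)/sqrt(2), (x + y)/sqrt(2)): v = (1, 0) has norm max(|1|, |0|) = 1, but T(v) = (sqrt(2)/2, sqrt(2)/2) has norm sqrt(2)/2 -- not preserved.
(C) T(x,y) = (2x, 2y): v = (1, 0) has norm max(|1|, |0|) = 1, but T(v) = (2, 0) has norm 2 -- not preserved.
(D) T(x,y) = (y, x): preserves the norm -- it only permutes the coordinates and/or flips signs, which leaves max(|x|, |y|) unchanged.

Therefore the answer is (D).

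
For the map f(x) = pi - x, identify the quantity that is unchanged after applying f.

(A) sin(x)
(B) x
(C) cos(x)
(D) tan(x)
A

For f(x) = pi - x:
sin(pi - x) = sin(x), so sine is invariant under this transformation.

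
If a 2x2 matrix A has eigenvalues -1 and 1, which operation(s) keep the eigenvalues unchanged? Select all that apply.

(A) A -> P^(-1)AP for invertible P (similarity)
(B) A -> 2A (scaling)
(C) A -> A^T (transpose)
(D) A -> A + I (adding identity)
A and C

Eigenvalues are preserved by:
1. Similarity transformations: A -> P^(-1)AP (same characteristic polynomial)
2. Transpose: A^T has the same eigenvalues as A

Eigenvalues are NOT preserved by:
- Adding identity: eigenvalues become -1+1, 1+1
- Scaling: eigenvalues become -2, 2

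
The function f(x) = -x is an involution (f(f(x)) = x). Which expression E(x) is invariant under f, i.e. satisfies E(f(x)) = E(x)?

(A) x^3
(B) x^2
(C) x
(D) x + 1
B

Replace x by f(x) = -x in each option and simplify. As a quick numerical cross-check, also compare E(5) with E(f(5)) = E(-5).

(A) x^3  ->  (-x)^3 = -x^3; check: E(5) = 125 but E(-5) = -125.   [not invariant]
(B) x^2  ->  (-x)^2, which simplifies back to x^2; check: E(5) = 25, E(-5) = 25.   [invariant]
(C) x  ->  (-x) = -x; check: E(5) = 5 but E(-5) = -5.   [not invariant]
(D) x + 1  ->  (-x) + 1 = 1 - x; check: E(5) = 6 but E(-5) = -4.   [not invariant]

Only (B) is unchanged. E is symmetric under swapping x with f(x) = -x, which is exactly what an involution does.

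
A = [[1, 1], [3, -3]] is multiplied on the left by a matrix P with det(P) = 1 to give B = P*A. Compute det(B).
-6

By the multiplicative property of determinants, det(B) = det(P*A) = det(P) * det(A) = det(A),
so the determinant is invariant under multiplication by any determinant-1 matrix; we just need det(A).

det(A) = (1)(-3) - (1)(3) = -3 - 3 = -6

Therefore det(B) = 1 * (-6) = -6.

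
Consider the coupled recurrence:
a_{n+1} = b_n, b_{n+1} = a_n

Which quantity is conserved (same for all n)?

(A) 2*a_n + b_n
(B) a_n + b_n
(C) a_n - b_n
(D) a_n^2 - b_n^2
B

Replace a_n by a_{n+1} = b_n and b_n by b_{n+1} = a_n in each option and simplify:
(A) 2*a_n + b_n  ->  2*(b_n) + (a_n) = a_n + 2*b_n   [not conserved]
(B) a_n + b_n  ->  (b_n) + (a_n) = a_n + b_n   [conserved]
(C) a_n - b_n  ->  (b_n) - (a_n) = -a_n + b_n   [not conserved]
(D) a_n^2 - b_n^2  ->  (b_n)^2 - (a_n)^2 = -a_n^2 + b_n^2   [not conserved]

Only (B) a_n + b_n returns to itself after one step, so it is the conserved quantity.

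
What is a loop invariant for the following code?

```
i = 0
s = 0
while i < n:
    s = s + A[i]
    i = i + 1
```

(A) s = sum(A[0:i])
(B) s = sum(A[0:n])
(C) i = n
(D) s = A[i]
A

A loop invariant must hold before the first iteration and be re-established by every execution of the body.

(A) s = sum(A[0:i]): Initially i = 0 and s = 0 = sum of the empty slice A[0:0]. If s = sum(A[0:i]) holds at the top of an iteration, the body sets s to sum(A[0:i]) + A[i] = sum(A[0:i+1]) and then i to i+1, so s = sum(A[0:i]) holds again. At exit i = n, giving s = sum(A[0:n]).

The other options fail:
(B) s = sum(A[0:n]): false before the loop (s = 0, not the full sum) -- it only becomes true at exit.
(C) i = n: false initially (i = 0); it is the exit condition, not an invariant.
(D) s = A[i]: after the first iteration s = A[0] but i = 1, so s = A[i] compares s with the wrong element (and fails in general).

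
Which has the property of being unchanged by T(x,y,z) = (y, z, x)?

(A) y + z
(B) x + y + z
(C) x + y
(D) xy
B

Apply T(x,y,z) = (y, z, x) to each option, i.e. replace (x, y, z) by the transformed coordinates.
Substitute the transformed coordinates into each option and compare with the original:
(A) y + z  ->  (z) + (x) = x + z   [differs from y + z: not invariant]
(B) x + y + z  ->  (y) + (z) + (x) = x + y + z   [equals x + y + z: invariant]
(C) x + y  ->  (y) + (z) = y + z   [differs from x + y: not invariant]
(D) xy  ->  (y)(z) = yz   [differs from xy: not invariant]

Only option (B), x + y + z, is unchanged by the transformation.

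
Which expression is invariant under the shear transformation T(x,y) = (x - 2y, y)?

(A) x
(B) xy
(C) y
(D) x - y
C

Under the shear T(x,y) = (x - 2y, y):
Substitute the transformed coordinates into each option and compare with the original:
(A) x  ->  (x - 2y) = x - 2y   [differs from x: not invariant]
(B) xy  ->  (x - 2y)(y) = xy - 2y^2   [differs from xy: not invariant]
(C) y  ->  (y) = y   [equals y: invariant]
(D) x - y  ->  (x - 2y) - (y) = x - 3y   [differs from x - y: not invariant]

Only option (C), y, is unchanged by the transformation.
A horizontal shear moves points parallel to the x-axis, so the y-coordinate (and any function of y alone) is unchanged.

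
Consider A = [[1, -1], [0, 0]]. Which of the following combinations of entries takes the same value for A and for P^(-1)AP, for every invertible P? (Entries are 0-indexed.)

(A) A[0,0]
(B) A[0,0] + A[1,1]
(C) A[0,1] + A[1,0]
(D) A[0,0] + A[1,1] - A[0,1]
B

A[0,0] + A[1,1] is the trace of A. By the cyclic property of the trace, tr(P^(-1)AP) = tr(APP^(-1)) = tr(A), so it is the same for every matrix similar to A.

The other combinations are not similarity invariants. For example, take P = [[1, 1], [1, 2]] (det P = 1), so P^(-1) = [[2, -1], [-1, 1]] and
B = P^(-1)AP = [[0, -2], [0, 1]].
Evaluating each option on A and on B:
(A) A[0,0]: 1 for A, 0 for B -> changes
(B) A[0,0] + A[1,1]: 1 for A, 1 for B -> unchanged
(C) A[0,1] + A[1,0]: -1 for A, -2 for B -> changes
(D) A[0,0] + A[1,1] - A[0,1]: 2 for A, 3 for B -> changes

Only (B) A[0,0] + A[1,1] = 1 survives (and it does so for every P, not just this one), so it is the invariant.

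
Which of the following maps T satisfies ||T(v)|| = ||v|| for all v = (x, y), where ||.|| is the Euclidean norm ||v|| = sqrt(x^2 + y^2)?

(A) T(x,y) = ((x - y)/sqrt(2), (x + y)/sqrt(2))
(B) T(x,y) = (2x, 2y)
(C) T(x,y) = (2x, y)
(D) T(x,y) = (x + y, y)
A

A transformation preserves a norm if ||T(v)|| = ||v|| for every v; a single vector where the norm changes rules an option out.

(A) T(x,y) = ((x - y)/sqrt(2), (x + y)/sqrt(2)): preserves the norm -- it is an orthogonal map (a rotation/reflection), and (sqrt(2)(x - y)/2)^2 + (sqrt(2)(x + y)/2)^2 simplifies to x^2 + y^2.
(B) T(x,y) = (2x, 2y): v = (1, 0) has norm sqrt((1)^2 + (0)^2) = 1, but T(v) = (2, 0) has norm 2 -- not preserved.
(C) T(x,y) = (2x, y): v = (1, 0) has norm sqrt((1)^2 + (0)^2) = 1, but T(v) = (2, 0) has norm 2 -- not preserved.
(D) T(x,y) = (x + y, y): v = (0, 1) has norm sqrt((0)^2 + (1)^2) = 1, but T(v) = (1, 1) has norm sqrt(2) -- not preserved.

Therefore the answer is (A).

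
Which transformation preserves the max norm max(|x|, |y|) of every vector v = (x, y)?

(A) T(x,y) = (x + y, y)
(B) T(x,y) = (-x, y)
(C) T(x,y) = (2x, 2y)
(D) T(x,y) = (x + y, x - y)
B

A transformation preserves a norm if ||T(v)|| = ||v|| for every v; a single vector where the norm changes rules an option out.

(A) T(x,y) = (x + y, y): v = (1, 1) has norm max(|1|, |1|) = 1, but T(v) = (2, 1) has norm 2 -- not preserved.
(B) T(x,y) = (-x, y): preserves the norm -- it only permutes the coordinates and/or flips signs, which leaves max(|x|, |y|) unchanged.
(C) T(x,y) = (2x, 2y): v = (1, 0) has norm max(|1|, |0|) = 1, but T(v) = (2, 0) has norm 2 -- not preserved.
(D) T(x,y) = (x + y, x - y): v = (1, 1) has norm max(|1|, |1|) = 1, but T(v) = (2, 0) has norm 2 -- not preserved.

Therefore the answer is (B).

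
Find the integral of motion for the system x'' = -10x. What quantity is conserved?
E = (x')^2 + 10x^2

Multiply the equation by x':
x' * x'' = -10x * x'
The left side is d/dt[(x')^2/2] and the right side is d/dt[-10x^2/2], so
d/dt[(x')^2/2 + 10x^2/2] = 0, i.e. (x')^2/2 + 10x^2/2 = constant.
Multiplying by 2, the integral of motion is E = (x')^2 + 10x^2.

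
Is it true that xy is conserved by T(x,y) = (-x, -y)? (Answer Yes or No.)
Yes

Substitute T(x,y) = (-x, -y) into the expression and compare with the original.

Original: xy
After applying T: (-x)(-y) = xy

This is identical to the original xy, so the expression is invariant.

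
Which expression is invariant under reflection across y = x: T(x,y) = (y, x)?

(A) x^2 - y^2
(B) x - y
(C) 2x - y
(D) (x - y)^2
D

The map is reflection across y = x: T(x,y) = (y, x).
Substitute the transformed coordinates into each option and compare with the original:
(A) x^2 - y^2  ->  (y)^2 - (x)^2 = -x^2 + y^2   [differs from x^2 - y^2: not invariant]
(B) x - y  ->  (y) - (x) = -x + y   [differs from x - y: not invariant]
(C) 2x - y  ->  2(y) - (x) = -x + 2y   [differs from 2x - y: not invariant]
(D) (x - y)^2  ->  ((y) - (x))^2 = x^2 - 2xy + y^2   [equals (x - y)^2: invariant]

Only option (D), (x - y)^2, is unchanged by the transformation.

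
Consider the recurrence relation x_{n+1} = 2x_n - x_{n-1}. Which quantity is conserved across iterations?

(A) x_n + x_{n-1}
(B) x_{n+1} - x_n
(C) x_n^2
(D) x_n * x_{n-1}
B

For the recurrence x_{n+1} = 2x_n - x_{n-1}:

If x_{n+1} = 2x_n - x_{n-1}, then:
x_{n+1} - x_n = x_n - x_{n-1}
The first difference is constant throughout the sequence.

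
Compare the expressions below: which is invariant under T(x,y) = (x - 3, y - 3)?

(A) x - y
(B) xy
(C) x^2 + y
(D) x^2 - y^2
A

An expression E(x,y) is invariant under T if E(T(x,y)) = E(x,y). Here T(x,y) = (x - 3, y - 3).
Substitute the transformed coordinates into each option and compare with the original:
(A) x - y  ->  (x - 3) - (y - 3) = x - y   [equals x - y: invariant]
(B) xy  ->  (x - 3)(y - 3) = xy - 3x - 3y + 9   [differs from xy: not invariant]
(C) x^2 + y  ->  (x - 3)^2 + (y - 3) = x^2 - 6x + y + 6   [differs from x^2 + y: not invariant]
(D) x^2 - y^2  ->  (x - 3)^2 - (y - 3)^2 = x^2 - 6x - y^2 + 6y   [differs from x^2 - y^2: not invariant]

Only option (A), x - y, is unchanged by the transformation.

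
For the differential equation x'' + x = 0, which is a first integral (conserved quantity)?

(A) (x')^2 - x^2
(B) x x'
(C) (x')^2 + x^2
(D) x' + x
C

A first integral I satisfies dI/dt = 0 along every solution. Differentiate each option and use the equation of motion:
(A) d/dt[(x')^2 - x^2] = 2x'x'' - 2x x' = -4x x', not identically 0
(B) d/dt[x x'] = (x')^2 + x x'' = (x')^2 - x^2, not identically 0
(C) d/dt[(x')^2 + x^2] = 2x'x'' + 2x x' = 2x'(-x) + 2x x' = 0
(D) d/dt[x' + x] = x'' + x' = -x + x', not identically 0

Only (C) has zero time-derivative. So the energy-like quantity (x')^2 + x^2 is the first integral.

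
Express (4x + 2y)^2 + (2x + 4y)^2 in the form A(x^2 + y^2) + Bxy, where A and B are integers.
20(x^2 + y^2) + 32xy

Expanding: (4x + 2y)^2 = 16x^2 + 16xy + 4y^2
(2x + 4y)^2 = 4x^2 + 16xy + 16y^2
Sum = (16+4)(x^2+y^2) + 32xy = 20(x^2 + y^2) + 32xy
This is symmetric in x and y.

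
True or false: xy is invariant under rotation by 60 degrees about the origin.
False

Applying rotation by 60 degrees: x' = x*cos(60 degrees) - y*sin(60 degrees) = x/2 - sqrt(3)y/2, y' = x*sin(60 degrees) + y*cos(60 degrees) = sqrt(3)x/2 + y/2

Substituting into xy:
(x/2 - sqrt(3)y/2)(sqrt(3)x/2 + y/2)
= sqrt(3)x^2/4 - xy/2 - sqrt(3)y^2/4

This differs from the original expression xy, so it is NOT invariant.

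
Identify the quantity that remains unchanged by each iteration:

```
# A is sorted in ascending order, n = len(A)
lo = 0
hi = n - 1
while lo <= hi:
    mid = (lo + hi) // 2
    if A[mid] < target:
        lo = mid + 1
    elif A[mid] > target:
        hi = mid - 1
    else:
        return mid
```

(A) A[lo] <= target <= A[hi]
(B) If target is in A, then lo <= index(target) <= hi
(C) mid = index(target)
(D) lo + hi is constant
B

A loop invariant must hold before the first iteration and be re-established by every execution of the body.

(B) If target is in A, then lo <= index(target) <= hi: Before the loop [lo, hi] = [0, n-1] covers every index. When A[mid] < target, sortedness puts target strictly to the right of mid, so setting lo = mid + 1 keeps index(target) in [lo, hi]; symmetrically for hi = mid - 1. Hence 'if target is in A then lo <= index(target) <= hi' holds after every iteration, and when lo > hi it proves target is absent.

The other options fail:
(A) A[lo] <= target <= A[hi]: fails when target is not in A (e.g. target < A[0] already violates it before the loop), so it is not maintained in general.
(C) mid = index(target): mid is just the current probe; it equals index(target) only on the iteration that returns.
(D) lo + hi is constant: each iteration moves exactly one of lo, hi, so lo + hi changes (e.g. 0 + (n-1) becomes (mid+1) + (n-1)).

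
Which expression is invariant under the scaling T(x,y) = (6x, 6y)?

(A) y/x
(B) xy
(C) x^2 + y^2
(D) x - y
A

Under the uniform scaling T(x,y) = (6x, 6y):
Substitute the transformed coordinates into each option and compare with the original:
(A) y/x  ->  (6y)/(6x) = y/x   [equals y/x: invariant]
(B) xy  ->  (6x)(6y) = 36xy   [differs from xy: not invariant]
(C) x^2 + y^2  ->  (6x)^2 + (6y)^2 = 36x^2 + 36y^2   [differs from x^2 + y^2: not invariant]
(D) x - y  ->  (6x) - (6y) = 6x - 6y   [differs from x - y: not invariant]

Only option (A), y/x, is unchanged by the transformation.
The common factor 6 cancels in a ratio of coordinates, while sums, products and sums of squares pick up factors of 6 or 36.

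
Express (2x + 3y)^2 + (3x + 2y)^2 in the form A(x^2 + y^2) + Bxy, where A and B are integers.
13(x^2 + y^2) + 24xy

Expanding: (2x + 3y)^2 = 4x^2 + 12xy + 9y^2
(3x + 2y)^2 = 9x^2 + 12xy + 4y^2
Sum = (4+9)(x^2+y^2) + 24xy = 13(x^2 + y^2) + 24xy
This is symmetric in x and y.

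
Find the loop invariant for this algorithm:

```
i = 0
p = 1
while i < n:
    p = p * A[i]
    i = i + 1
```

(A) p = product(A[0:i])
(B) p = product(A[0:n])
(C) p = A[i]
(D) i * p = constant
A

A loop invariant must hold before the first iteration and be re-established by every execution of the body.

(A) p = product(A[0:i]): Initially i = 0 and p = 1 = product of the empty slice A[0:0]. If p = product(A[0:i]) holds at the top of an iteration, the body sets p to product(A[0:i]) * A[i] = product(A[0:i+1]) and then i to i+1, so the property is restored. At exit i = n, giving p = product(A[0:n]).

The other options fail:
(B) p = product(A[0:n]): false before the loop (p = 1, not the full product) -- it only becomes true at exit.
(C) p = A[i]: after the first iteration p = A[0] but i = 1; in general p is a product of several elements, not a single one.
(D) i * p = constant: initially i * p = 0, but after one iteration it is 1 * A[0], which is nonzero in general.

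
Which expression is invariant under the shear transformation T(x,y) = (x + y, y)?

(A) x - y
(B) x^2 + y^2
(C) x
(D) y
D

Under the shear T(x,y) = (x + y, y):
Substitute the transformed coordinates into each option and compare with the original:
(A) x - y  ->  (x + y) - (y) = x   [differs from x - y: not invariant]
(B) x^2 + y^2  ->  (x + y)^2 + (y)^2 = x^2 + 2xy + 2y^2   [differs from x^2 + y^2: not invariant]
(C) x  ->  (x + y) = x + y   [differs from x: not invariant]
(D) y  ->  (y) = y   [equals y: invariant]

Only option (D), y, is unchanged by the transformation.
A horizontal shear moves points parallel to the x-axis, so the y-coordinate (and any function of y alone) is unchanged.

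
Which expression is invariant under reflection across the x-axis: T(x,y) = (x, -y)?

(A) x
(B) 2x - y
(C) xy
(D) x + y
A

The map is reflection across the x-axis: T(x,y) = (x, -y).
Substitute the transformed coordinates into each option and compare with the original:
(A) x  ->  (x) = x   [equals x: invariant]
(B) 2x - y  ->  2(x) - (-y) = 2x + y   [differs from 2x - y: not invariant]
(C) xy  ->  (x)(-y) = -xy   [differs from xy: not invariant]
(D) x + y  ->  (x) + (-y) = x - y   [differs from x + y: not invariant]

Only option (A), x, is unchanged by the transformation.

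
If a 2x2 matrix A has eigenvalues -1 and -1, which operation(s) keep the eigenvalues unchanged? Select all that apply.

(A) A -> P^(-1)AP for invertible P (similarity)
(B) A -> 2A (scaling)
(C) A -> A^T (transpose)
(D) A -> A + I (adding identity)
A and C

Eigenvalues are preserved by:
1. Similarity transformations: A -> P^(-1)AP (same characteristic polynomial)
2. Transpose: A^T has the same eigenvalues as A

Eigenvalues are NOT preserved by:
- Adding identity: eigenvalues become -1+1, -1+1
- Scaling: eigenvalues become -2, -2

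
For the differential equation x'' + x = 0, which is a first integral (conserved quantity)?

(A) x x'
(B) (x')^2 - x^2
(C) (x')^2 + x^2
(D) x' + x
C

A first integral I satisfies dI/dt = 0 along every solution. Differentiate each option and use the equation of motion:
(A) d/dt[x x'] = (x')^2 + x x'' = (x')^2 - x^2, not identically 0
(B) d/dt[(x')^2 - x^2] = 2x'x'' - 2x x' = -4x x', not identically 0
(C) d/dt[(x')^2 + x^2] = 2x'x'' + 2x x' = 2x'(-x) + 2x x' = 0
(D) d/dt[x' + x] = x'' + x' = -x + x', not identically 0

Only (C) has zero time-derivative. So the energy-like quantity (x')^2 + x^2 is the first integral.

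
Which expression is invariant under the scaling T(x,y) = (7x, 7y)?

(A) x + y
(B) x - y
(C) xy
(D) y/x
D

Under the uniform scaling T(x,y) = (7x, 7y):
Substitute the transformed coordinates into each option and compare with the original:
(A) x + y  ->  (7x) + (7y) = 7x + 7y   [differs from x + y: not invariant]
(B) x - y  ->  (7x) - (7y) = 7x - 7y   [differs from x - y: not invariant]
(C) xy  ->  (7x)(7y) = 49xy   [differs from xy: not invariant]
(D) y/x  ->  (7y)/(7x) = y/x   [equals y/x: invariant]

Only option (D), y/x, is unchanged by the transformation.
The common factor 7 cancels in a ratio of coordinates, while sums, products and sums of squares pick up factors of 7 or 49.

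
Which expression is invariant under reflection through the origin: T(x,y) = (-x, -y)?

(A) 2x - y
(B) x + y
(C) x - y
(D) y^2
D

The map is reflection through the origin: T(x,y) = (-x, -y).
Substitute the transformed coordinates into each option and compare with the original:
(A) 2x - y  ->  2(-x) - (-y) = -2x + y   [differs from 2x - y: not invariant]
(B) x + y  ->  (-x) + (-y) = -x - y   [differs from x + y: not invariant]
(C) x - y  ->  (-x) - (-y) = -x + y   [differs from x - y: not invariant]
(D) y^2  ->  (-y)^2 = y^2   [equals y^2: invariant]

Only option (D), y^2, is unchanged by the transformation.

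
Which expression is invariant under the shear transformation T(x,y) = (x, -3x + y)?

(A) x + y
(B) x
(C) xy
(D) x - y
B

Under the shear T(x,y) = (x, -3x + y):
Substitute the transformed coordinates into each option and compare with the original:
(A) x + y  ->  (x) + (-3x + y) = -2x + y   [differs from x + y: not invariant]
(B) x  ->  (x) = x   [equals x: invariant]
(C) xy  ->  (x)(-3x + y) = -3x^2 + xy   [differs from xy: not invariant]
(D) x - y  ->  (x) - (-3x + y) = 4x - y   [differs from x - y: not invariant]

Only option (B), x, is unchanged by the transformation.
A vertical shear moves points parallel to the y-axis, so the x-coordinate (and any function of x alone) is unchanged.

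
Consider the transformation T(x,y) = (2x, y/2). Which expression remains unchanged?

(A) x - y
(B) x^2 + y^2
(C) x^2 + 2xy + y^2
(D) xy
D

An expression E(x,y) is invariant under T if E(T(x,y)) = E(x,y). Here T(x,y) = (2x, y/2).
Substitute the transformed coordinates into each option and compare with the original:
(A) x - y  ->  (2x) - (y/2) = 2x - y/2   [differs from x - y: not invariant]
(B) x^2 + y^2  ->  (2x)^2 + (y/2)^2 = 4x^2 + y^2/4   [differs from x^2 + y^2: not invariant]
(C) x^2 + 2xy + y^2  ->  (2x)^2 + 2(2x)(y/2) + (y/2)^2 = 4x^2 + 2xy + y^2/4   [differs from x^2 + 2xy + y^2: not invariant]
(D) xy  ->  (2x)(y/2) = xy   [equals xy: invariant]

Only option (D), xy, is unchanged by the transformation.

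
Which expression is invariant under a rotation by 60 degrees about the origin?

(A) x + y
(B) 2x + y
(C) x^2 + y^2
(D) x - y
C

A rotation by 60 degrees sends (x, y) to (x/2 - sqrt(3)y/2, sqrt(3)x/2 + y/2).
Substitute the transformed coordinates into each option and compare with the original:
(A) x + y  ->  (x/2 - sqrt(3)y/2) + (sqrt(3)x/2 + y/2) = x/2 + sqrt(3)x/2 - sqrt(3)y/2 + y/2   [differs from x + y: not invariant]
(B) 2x + y  ->  2(x/2 - sqrt(3)y/2) + (sqrt(3)x/2 + y/2) = sqrt(3)x/2 + x - sqrt(3)y + y/2   [differs from 2x + y: not invariant]
(C) x^2 + y^2  ->  (x/2 - sqrt(3)y/2)^2 + (sqrt(3)x/2 + y/2)^2 = x^2 + y^2   [equals x^2 + y^2: invariant]
(D) x - y  ->  (x/2 - sqrt(3)y/2) - (sqrt(3)x/2 + y/2) = -sqrt(3)x/2 + x/2 - sqrt(3)y/2 - y/2   [differs from x - y: not invariant]

Only option (C), x^2 + y^2, is unchanged by the transformation.
Geometrically, x^2 + y^2 is the squared distance from the origin, which every rotation about the origin preserves.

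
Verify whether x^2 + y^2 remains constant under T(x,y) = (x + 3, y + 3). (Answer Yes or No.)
No

Substitute T(x,y) = (x + 3, y + 3) into the expression and compare with the original.

Original: x^2 + y^2
After applying T: (x + 3)^2 + (y + 3)^2 = x^2 + 6x + y^2 + 6y + 18

This differs from the original x^2 + y^2 (difference: 6x + 6y + 18), so the expression is NOT invariant.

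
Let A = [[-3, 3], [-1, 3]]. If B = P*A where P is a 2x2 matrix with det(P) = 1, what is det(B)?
-6

By the multiplicative property of determinants, det(B) = det(P*A) = det(P) * det(A) = det(A),
so the determinant is invariant under multiplication by any determinant-1 matrix; we just need det(A).

det(A) = (-3)(3) - (3)(-1) = -9 - (-3) = -6

Therefore det(B) = 1 * (-6) = -6.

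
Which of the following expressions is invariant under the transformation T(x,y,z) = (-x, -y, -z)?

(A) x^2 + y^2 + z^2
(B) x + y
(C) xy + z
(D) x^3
A

Apply T(x,y,z) = (-x, -y, -z) to each option, i.e. replace (x, y, z) by the transformed coordinates.
Substitute the transformed coordinates into each option and compare with the original:
(A) x^2 + y^2 + z^2  ->  (-x)^2 + (-y)^2 + (-z)^2 = x^2 + y^2 + z^2   [equals x^2 + y^2 + z^2: invariant]
(B) x + y  ->  (-x) + (-y) = -x - y   [differs from x + y: not invariant]
(C) xy + z  ->  (-x)(-y) + (-z) = xy - z   [differs from xy + z: not invariant]
(D) x^3  ->  (-x)^3 = -x^3   [differs from x^3: not invariant]

Only option (A), x^2 + y^2 + z^2, is unchanged by the transformation.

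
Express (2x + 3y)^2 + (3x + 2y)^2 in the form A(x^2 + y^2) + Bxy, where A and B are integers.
13(x^2 + y^2) + 24xy

Expanding: (2x + 3y)^2 = 4x^2 + 12xy + 9y^2
(3x + 2y)^2 = 9x^2 + 12xy + 4y^2
Sum = (4+9)(x^2+y^2) + 24xy = 13(x^2 + y^2) + 24xy
This is symmetric in x and y.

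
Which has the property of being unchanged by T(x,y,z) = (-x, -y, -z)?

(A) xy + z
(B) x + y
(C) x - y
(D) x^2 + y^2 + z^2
D

Apply T(x,y,z) = (-x, -y, -z) to each option, i.e. replace (x, y, z) by the transformed coordinates.
Substitute the transformed coordinates into each option and compare with the original:
(A) xy + z  ->  (-x)(-y) + (-z) = xy - z   [differs from xy + z: not invariant]
(B) x + y  ->  (-x) + (-y) = -x - y   [differs from x + y: not invariant]
(C) x - y  ->  (-x) - (-y) = -x + y   [differs from x - y: not invariant]
(D) x^2 + y^2 + z^2  ->  (-x)^2 + (-y)^2 + (-z)^2 = x^2 + y^2 + z^2   [equals x^2 + y^2 + z^2: invariant]

Only option (D), x^2 + y^2 + z^2, is unchanged by the transformation.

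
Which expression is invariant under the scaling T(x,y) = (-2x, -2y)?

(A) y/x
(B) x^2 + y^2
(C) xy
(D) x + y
A

Under the uniform scaling T(x,y) = (-2x, -2y):
Substitute the transformed coordinates into each option and compare with the original:
(A) y/x  ->  (-2y)/(-2x) = y/x   [equals y/x: invariant]
(B) x^2 + y^2  ->  (-2x)^2 + (-2y)^2 = 4x^2 + 4y^2   [differs from x^2 + y^2: not invariant]
(C) xy  ->  (-2x)(-2y) = 4xy   [differs from xy: not invariant]
(D) x + y  ->  (-2x) + (-2y) = -2x - 2y   [differs from x + y: not invariant]

Only option (A), y/x, is unchanged by the transformation.
The common factor -2 cancels in a ratio of coordinates, while sums, products and sums of squares pick up factors of -2 or 4.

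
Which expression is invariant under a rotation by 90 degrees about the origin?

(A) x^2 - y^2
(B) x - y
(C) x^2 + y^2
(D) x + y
C

A rotation by 90 degrees sends (x, y) to (-y, x).
Substitute the transformed coordinates into each option and compare with the original:
(A) x^2 - y^2  ->  (-y)^2 - (x)^2 = -x^2 + y^2   [differs from x^2 - y^2: not invariant]
(B) x - y  ->  (-y) - (x) = -x - y   [differs from x - y: not invariant]
(C) x^2 + y^2  ->  (-y)^2 + (x)^2 = x^2 + y^2   [equals x^2 + y^2: invariant]
(D) x + y  ->  (-y) + (x) = x - y   [differs from x + y: not invariant]

Only option (C), x^2 + y^2, is unchanged by the transformation.
Geometrically, x^2 + y^2 is the squared distance from the origin, which every rotation about the origin preserves.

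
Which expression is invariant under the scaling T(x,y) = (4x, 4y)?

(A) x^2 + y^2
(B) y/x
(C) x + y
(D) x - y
B

Under the uniform scaling T(x,y) = (4x, 4y):
Substitute the transformed coordinates into each option and compare with the original:
(A) x^2 + y^2  ->  (4x)^2 + (4y)^2 = 16x^2 + 16y^2   [differs from x^2 + y^2: not invariant]
(B) y/x  ->  (4y)/(4x) = y/x   [equals y/x: invariant]
(C) x + y  ->  (4x) + (4y) = 4x + 4y   [differs from x + y: not invariant]
(D) x - y  ->  (4x) - (4y) = 4x - 4y   [differs from x - y: not invariant]

Only option (B), y/x, is unchanged by the transformation.
The common factor 4 cancels in a ratio of coordinates, while sums, products and sums of squares pick up factors of 4 or 16.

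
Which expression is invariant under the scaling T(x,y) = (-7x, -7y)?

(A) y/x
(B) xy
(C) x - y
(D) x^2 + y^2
A

Under the uniform scaling T(x,y) = (-7x, -7y):
Substitute the transformed coordinates into each option and compare with the original:
(A) y/x  ->  (-7y)/(-7x) = y/x   [equals y/x: invariant]
(B) xy  ->  (-7x)(-7y) = 49xy   [differs from xy: not invariant]
(C) x - y  ->  (-7x) - (-7y) = -7x + 7y   [differs from x - y: not invariant]
(D) x^2 + y^2  ->  (-7x)^2 + (-7y)^2 = 49x^2 + 49y^2   [differs from x^2 + y^2: not invariant]

Only option (A), y/x, is unchanged by the transformation.
The common factor -7 cancels in a ratio of coordinates, while sums, products and sums of squares pick up factors of -7 or 49.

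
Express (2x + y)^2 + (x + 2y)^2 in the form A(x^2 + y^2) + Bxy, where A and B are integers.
5(x^2 + y^2) + 8xy

Expanding: (2x + y)^2 = 4x^2 + 4xy + y^2
(x + 2y)^2 = x^2 + 4xy + 4y^2
Sum = (4+1)(x^2+y^2) + 8xy = 5(x^2 + y^2) + 8xy
This is symmetric in x and y.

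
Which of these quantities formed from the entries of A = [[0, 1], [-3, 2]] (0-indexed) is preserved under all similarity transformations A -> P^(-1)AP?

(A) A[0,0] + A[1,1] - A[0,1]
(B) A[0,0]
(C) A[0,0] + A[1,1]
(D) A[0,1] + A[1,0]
C

A[0,0] + A[1,1] is the trace of A. By the cyclic property of the trace, tr(P^(-1)AP) = tr(APP^(-1)) = tr(A), so it is the same for every matrix similar to A.

The other combinations are not similarity invariants. For example, take P = [[1, 1], [0, 1]] (det P = 1), so P^(-1) = [[1, -1], [0, 1]] and
B = P^(-1)AP = [[3, 2], [-3, -1]].
Evaluating each option on A and on B:
(A) A[0,0] + A[1,1] - A[0,1]: 1 for A, 0 for B -> changes
(B) A[0,0]: 0 for A, 3 for B -> changes
(C) A[0,0] + A[1,1]: 2 for A, 2 for B -> unchanged
(D) A[0,1] + A[1,0]: -2 for A, -1 for B -> changes

Only (C) A[0,0] + A[1,1] = 2 survives (and it does so for every P, not just this one), so it is the invariant.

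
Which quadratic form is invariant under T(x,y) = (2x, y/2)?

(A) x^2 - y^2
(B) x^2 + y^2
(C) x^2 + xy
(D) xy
D

T multiplies x by 2 and divides y by 2.
Substitute the transformed coordinates into each option and compare with the original:
(A) x^2 - y^2  ->  (2x)^2 - (y/2)^2 = 4x^2 - y^2/4   [differs from x^2 - y^2: not invariant]
(B) x^2 + y^2  ->  (2x)^2 + (y/2)^2 = 4x^2 + y^2/4   [differs from x^2 + y^2: not invariant]
(C) x^2 + xy  ->  (2x)^2 + (2x)(y/2) = 4x^2 + xy   [differs from x^2 + xy: not invariant]
(D) xy  ->  (2x)(y/2) = xy   [equals xy: invariant]

Only option (D), xy, is unchanged by the transformation.
The factors 2 and 1/2 cancel only in the pure product xy.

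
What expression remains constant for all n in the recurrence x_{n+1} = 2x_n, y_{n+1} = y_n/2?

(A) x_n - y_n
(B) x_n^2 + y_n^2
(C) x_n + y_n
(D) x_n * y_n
D

For the recurrence x_{n+1} = 2x_n, y_{n+1} = y_n/2:

x_{n+1} * y_{n+1} = (2x_n) * (y_n/2) = x_n * y_n
The product is conserved.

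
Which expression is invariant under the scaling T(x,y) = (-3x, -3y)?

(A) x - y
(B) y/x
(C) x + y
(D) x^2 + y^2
B

Under the uniform scaling T(x,y) = (-3x, -3y):
Substitute the transformed coordinates into each option and compare with the original:
(A) x - y  ->  (-3x) - (-3y) = -3x + 3y   [differs from x - y: not invariant]
(B) y/x  ->  (-3y)/(-3x) = y/x   [equals y/x: invariant]
(C) x + y  ->  (-3x) + (-3y) = -3x - 3y   [differs from x + y: not invariant]
(D) x^2 + y^2  ->  (-3x)^2 + (-3y)^2 = 9x^2 + 9y^2   [differs from x^2 + y^2: not invariant]

Only option (B), y/x, is unchanged by the transformation.
The common factor -3 cancels in a ratio of coordinates, while sums, products and sums of squares pick up factors of -3 or 9.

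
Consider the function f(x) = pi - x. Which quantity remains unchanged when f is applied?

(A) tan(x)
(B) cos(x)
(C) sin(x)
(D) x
C

For f(x) = pi - x:
sin(pi - x) = sin(x), so sine is invariant under this transformation.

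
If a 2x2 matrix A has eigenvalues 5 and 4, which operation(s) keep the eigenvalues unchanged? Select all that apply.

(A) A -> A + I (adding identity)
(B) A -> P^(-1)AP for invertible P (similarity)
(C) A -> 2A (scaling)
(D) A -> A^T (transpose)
B and D

Eigenvalues are preserved by:
1. Similarity transformations: A -> P^(-1)AP (same characteristic polynomial)
2. Transpose: A^T has the same eigenvalues as A

Eigenvalues are NOT preserved by:
- Adding identity: eigenvalues become 5+1, 4+1
- Scaling: eigenvalues become 10, 8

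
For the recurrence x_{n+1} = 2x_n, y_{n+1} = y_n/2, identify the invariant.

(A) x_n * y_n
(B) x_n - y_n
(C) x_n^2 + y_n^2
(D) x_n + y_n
A

For the recurrence x_{n+1} = 2x_n, y_{n+1} = y_n/2:

x_{n+1} * y_{n+1} = (2x_n) * (y_n/2) = x_n * y_n
The product is conserved.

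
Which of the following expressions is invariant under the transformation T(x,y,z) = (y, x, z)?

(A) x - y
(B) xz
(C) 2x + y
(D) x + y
D

Apply T(x,y,z) = (y, x, z) to each option, i.e. replace (x, y, z) by the transformed coordinates.
Substitute the transformed coordinates into each option and compare with the original:
(A) x - y  ->  (y) - (x) = -x + y   [differs from x - y: not invariant]
(B) xz  ->  (y)(z) = yz   [differs from xz: not invariant]
(C) 2x + y  ->  2(y) + (x) = x + 2y   [differs from 2x + y: not invariant]
(D) x + y  ->  (y) + (x) = x + y   [equals x + y: invariant]

Only option (D), x + y, is unchanged by the transformation.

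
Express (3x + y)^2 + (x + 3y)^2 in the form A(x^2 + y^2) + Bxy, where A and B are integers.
10(x^2 + y^2) + 12xy

Expanding: (3x + y)^2 = 9x^2 + 6xy + y^2
(x + 3y)^2 = x^2 + 6xy + 9y^2
Sum = (9+1)(x^2+y^2) + 12xy = 10(x^2 + y^2) + 12xy
This is symmetric in x and y.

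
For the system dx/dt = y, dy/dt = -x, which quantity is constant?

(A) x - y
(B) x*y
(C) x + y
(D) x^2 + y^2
D

A first integral I satisfies dI/dt = 0 along every solution. Differentiate each option and use the equation of motion:
(A) d/dt[x - y] = y - (-x) = x + y, not identically 0
(B) d/dt[x*y] = (dx/dt)y + x(dy/dt) = y^2 - x^2, not identically 0
(C) d/dt[x + y] = y + (-x) = y - x, not identically 0
(D) d/dt[x^2 + y^2] = 2x*dx/dt + 2y*dy/dt = 2x*y + 2y*(-x) = 0

Only (D) has zero time-derivative. So x^2 + y^2 (the squared radius; trajectories are circles) is the conserved quantity.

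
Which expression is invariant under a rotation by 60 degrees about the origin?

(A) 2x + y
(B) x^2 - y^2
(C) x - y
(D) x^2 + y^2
D

A rotation by 60 degrees sends (x, y) to (x/2 - sqrt(3)y/2, sqrt(3)x/2 + y/2).
Substitute the transformed coordinates into each option and compare with the original:
(A) 2x + y  ->  2(x/2 - sqrt(3)y/2) + (sqrt(3)x/2 + y/2) = sqrt(3)x/2 + x - sqrt(3)y + y/2   [differs from 2x + y: not invariant]
(B) x^2 - y^2  ->  (x/2 - sqrt(3)y/2)^2 - (sqrt(3)x/2 + y/2)^2 = -x^2/2 - sqrt(3)xy + y^2/2   [differs from x^2 - y^2: not invariant]
(C) x - y  ->  (x/2 - sqrt(3)y/2) - (sqrt(3)x/2 + y/2) = -sqrt(3)x/2 + x/2 - sqrt(3)y/2 - y/2   [differs from x - y: not invariant]
(D) x^2 + y^2  ->  (x/2 - sqrt(3)y/2)^2 + (sqrt(3)x/2 + y/2)^2 = x^2 + y^2   [equals x^2 + y^2: invariant]

Only option (D), x^2 + y^2, is unchanged by the transformation.
Geometrically, x^2 + y^2 is the squared distance from the origin, which every rotation about the origin preserves.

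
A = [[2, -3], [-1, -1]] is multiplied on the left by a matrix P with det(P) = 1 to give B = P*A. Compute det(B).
-5

By the multiplicative property of determinants, det(B) = det(P*A) = det(P) * det(A) = det(A),
so the determinant is invariant under multiplication by any determinant-1 matrix; we just need det(A).

det(A) = (2)(-1) - (-3)(-1) = -2 - 3 = -5

Therefore det(B) = 1 * (-5) = -5.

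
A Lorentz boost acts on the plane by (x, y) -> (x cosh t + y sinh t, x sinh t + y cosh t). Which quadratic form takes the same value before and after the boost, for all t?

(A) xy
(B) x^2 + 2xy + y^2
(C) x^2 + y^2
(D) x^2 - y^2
D

Write x' = x cosh t + y sinh t, y' = x sinh t + y cosh t and substitute into each option:
(A) xy: (x cosh t + y sinh t)(x sinh t + y cosh t) = xy(cosh^2 t + sinh^2 t) + (x^2 + y^2) sinh t cosh t = xy cosh 2t + (x^2 + y^2)(sinh 2t)/2   [not invariant for t != 0]
(B) x^2 + 2xy + y^2: (x' + y')^2 with x' + y' = (x + y)(cosh t + sinh t) = (x + y)e^t, so it becomes (x + y)^2 e^(2t)   [not invariant for t != 0]
(C) x^2 + y^2: (x cosh t + y sinh t)^2 + (x sinh t + y cosh t)^2 = (x^2 + y^2)(cosh^2 t + sinh^2 t) + 4xy sinh t cosh t = (x^2 + y^2) cosh 2t + 2xy sinh 2t   [not invariant for t != 0]
(D) x^2 - y^2: (x cosh t + y sinh t)^2 - (x sinh t + y cosh t)^2 = x^2(cosh^2 t - sinh^2 t) + 2xy(cosh t sinh t - sinh t cosh t) + y^2(sinh^2 t - cosh^2 t) = x^2 - y^2   [invariant, using cosh^2 t - sinh^2 t = 1]

Only (D) x^2 - y^2 is unchanged; it is the Minkowski form preserved by Lorentz boosts, just as x^2 + y^2 is preserved by ordinary rotations.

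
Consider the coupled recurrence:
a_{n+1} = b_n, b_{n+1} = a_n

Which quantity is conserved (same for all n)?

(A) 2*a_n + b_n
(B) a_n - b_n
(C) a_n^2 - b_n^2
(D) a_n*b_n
D

Replace a_n by a_{n+1} = b_n and b_n by b_{n+1} = a_n in each option and simplify:
(A) 2*a_n + b_n  ->  2*(b_n) + (a_n) = a_n + 2*b_n   [not conserved]
(B) a_n - b_n  ->  (b_n) - (a_n) = -a_n + b_n   [not conserved]
(C) a_n^2 - b_n^2  ->  (b_n)^2 - (a_n)^2 = -a_n^2 + b_n^2   [not conserved]
(D) a_n*b_n  ->  (b_n)*(a_n) = a_n*b_n   [conserved]

Only (D) a_n*b_n returns to itself after one step, so it is the conserved quantity.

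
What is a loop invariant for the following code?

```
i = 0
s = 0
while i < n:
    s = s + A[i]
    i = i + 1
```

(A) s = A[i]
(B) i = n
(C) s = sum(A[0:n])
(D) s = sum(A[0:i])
D

A loop invariant must hold before the first iteration and be re-established by every execution of the body.

(D) s = sum(A[0:i]): Initially i = 0 and s = 0 = sum of the empty slice A[0:0]. If s = sum(A[0:i]) holds at the top of an iteration, the body sets s to sum(A[0:i]) + A[i] = sum(A[0:i+1]) and then i to i+1, so s = sum(A[0:i]) holds again. At exit i = n, giving s = sum(A[0:n]).

The other options fail:
(A) s = A[i]: after the first iteration s = A[0] but i = 1, so s = A[i] compares s with the wrong element (and fails in general).
(B) i = n: false initially (i = 0); it is the exit condition, not an invariant.
(C) s = sum(A[0:n]): false before the loop (s = 0, not the full sum) -- it only becomes true at exit.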